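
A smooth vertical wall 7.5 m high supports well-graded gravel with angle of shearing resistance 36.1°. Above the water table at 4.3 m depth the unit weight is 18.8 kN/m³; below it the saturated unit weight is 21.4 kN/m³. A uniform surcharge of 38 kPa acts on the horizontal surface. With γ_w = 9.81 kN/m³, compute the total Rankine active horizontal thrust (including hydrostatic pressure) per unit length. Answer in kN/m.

K_a = tan²(45° − φ/2) = 0.2585.
γ' = 21.4 − 9.81 = 11.59 kN/m³. h₂ = H − d_w = 3.2 m.
σ'_h: at surface K_a·q = 9.823; at WT K_a(q+γd_w) = 30.72; at base K_a(q+γd_w+γ'h₂) = 40.31 kPa.
P₁ = ½(9.823+30.72)×4.3 = 87.17; P₂ = ½(30.72+40.31)×3.2 = 113.6; P_w = ½γ_w h₂² = 50.23.
Total = 87.17+113.6+50.23 = 251.0 kN/m.

251 kN/m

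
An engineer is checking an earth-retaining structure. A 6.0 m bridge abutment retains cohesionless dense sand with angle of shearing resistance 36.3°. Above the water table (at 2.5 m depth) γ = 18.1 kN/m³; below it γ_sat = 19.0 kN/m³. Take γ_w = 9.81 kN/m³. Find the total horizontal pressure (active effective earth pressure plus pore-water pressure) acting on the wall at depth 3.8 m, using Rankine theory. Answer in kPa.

K_a = (1 − sin φ)/(1 + sin φ) = 0.2563.
γ' = 19.0 − 9.81 = 9.190 kN/m³.
Effective vertical stress at 3.8 m: σ'_v = 18.1×2.5 + 9.190×1.30 = 57.20 kPa.
σ'_h = K_a σ'_v = 0.2563 × 57.20 = 14.66 kPa; u = γ_w × 1.30 = 12.75 kPa.
Total σ_h = 14.66 + 12.75 = 27.41 kPa.

27.4 kPa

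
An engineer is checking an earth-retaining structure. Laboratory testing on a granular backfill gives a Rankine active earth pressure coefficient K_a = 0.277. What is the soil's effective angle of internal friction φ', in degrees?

34.5°

K_a = tan²(45° − φ/2) ⇒ 45° − φ/2 = arctan(√0.277) = 27.76°.
φ = 2(45° − 27.76°) = 34.48°.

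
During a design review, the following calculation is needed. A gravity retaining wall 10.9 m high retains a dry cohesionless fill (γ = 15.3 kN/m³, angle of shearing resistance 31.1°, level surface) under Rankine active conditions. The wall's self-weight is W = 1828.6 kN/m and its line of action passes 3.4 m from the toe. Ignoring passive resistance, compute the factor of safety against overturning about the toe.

5.91

K_a = tan²(45° − 31.1°/2) = 0.3188.
P_a = ½K_aγH² = 0.5×0.3188×15.3×10.9² = 289.8 kN/m, acting at H/3 = 3.633 m above the base.
Overturning moment M_o = P_a × H/3 = 289.8 × 3.633 = 1053.
Resisting moment M_r = W × 3.4 = 1828.6 × 3.4 = 6217.
FS_overturning = M_r/M_o = 6217/1053 = 5.906.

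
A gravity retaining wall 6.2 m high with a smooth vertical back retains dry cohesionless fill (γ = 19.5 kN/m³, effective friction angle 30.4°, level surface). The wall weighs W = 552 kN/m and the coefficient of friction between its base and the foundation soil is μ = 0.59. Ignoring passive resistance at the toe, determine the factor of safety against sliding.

K_a = tan²(45° − 30.4°/2) = 0.3280.
P_a = ½K_aγH² = 0.5×0.3280×19.5×6.2² = 122.9 kN/m, acting at H/3 = 2.067 m above the base.
FS_sliding = μW / P_a = 0.59×552 / 122.9 = 2.649.

2.65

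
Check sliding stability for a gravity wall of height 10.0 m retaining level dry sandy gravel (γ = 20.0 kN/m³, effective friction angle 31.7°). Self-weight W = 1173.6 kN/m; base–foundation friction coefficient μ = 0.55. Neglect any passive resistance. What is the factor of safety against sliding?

2.08

K_a = tan²(45° − 31.7°/2) = 0.3111.
P_a = ½K_aγH² = 0.5×0.3111×20.0×10.0² = 311.1 kN/m, acting at H/3 = 3.333 m above the base.
FS_sliding = μW / P_a = 0.55×1173.6 / 311.1 = 2.075.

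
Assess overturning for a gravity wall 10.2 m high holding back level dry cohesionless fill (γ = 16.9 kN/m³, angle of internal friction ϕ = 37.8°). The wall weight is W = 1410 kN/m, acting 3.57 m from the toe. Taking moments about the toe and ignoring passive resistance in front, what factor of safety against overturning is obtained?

K_a = tan²(45° − 37.8°/2) = 0.2400.
P_a = ½K_aγH² = 0.5×0.2400×16.9×10.2² = 211.0 kN/m, acting at H/3 = 3.400 m above the base.
Overturning moment M_o = P_a × H/3 = 211.0 × 3.400 = 717.4.
Resisting moment M_r = W × 3.57 = 1410 × 3.57 = 5034.
FS_overturning = M_r/M_o = 5034/717.4 = 7.017.

7.02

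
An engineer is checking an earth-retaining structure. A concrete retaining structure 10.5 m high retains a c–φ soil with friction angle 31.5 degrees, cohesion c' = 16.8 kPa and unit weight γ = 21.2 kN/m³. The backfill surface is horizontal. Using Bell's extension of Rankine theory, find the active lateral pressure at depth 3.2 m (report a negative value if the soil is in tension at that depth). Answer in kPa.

2.46 kPa

K_a = (1 − sin φ)/(1 + sin φ) = 0.3136.
σ_a = K_a γ z − 2c√K_a = 0.3136×21.2×3.2 − 2×16.8×0.5600 = 2.460 kPa.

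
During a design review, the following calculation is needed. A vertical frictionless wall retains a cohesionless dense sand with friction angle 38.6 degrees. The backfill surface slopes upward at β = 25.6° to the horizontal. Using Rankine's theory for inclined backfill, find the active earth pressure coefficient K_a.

0.301

K_a = cos β · (cos β − √(cos²β − cos²φ)) / (cos β + √(cos²β − cos²φ)).
cos β = 0.9018, cos φ = 0.7815, √(cos²β − cos²φ) = 0.4500.
K_a = 0.9018 × (0.9018 − 0.4500)/(0.9018 + 0.4500) = 0.3014.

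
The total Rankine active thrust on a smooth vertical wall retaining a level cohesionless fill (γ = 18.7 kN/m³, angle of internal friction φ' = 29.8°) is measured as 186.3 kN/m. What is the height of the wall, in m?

K_a = 0.3360. P_a = ½ K_a γ H² ⇒ H = √(2P_a/(K_a γ)).
H = √(2×186.3/(0.3360×18.7)) = 7.700 m.

7.70 m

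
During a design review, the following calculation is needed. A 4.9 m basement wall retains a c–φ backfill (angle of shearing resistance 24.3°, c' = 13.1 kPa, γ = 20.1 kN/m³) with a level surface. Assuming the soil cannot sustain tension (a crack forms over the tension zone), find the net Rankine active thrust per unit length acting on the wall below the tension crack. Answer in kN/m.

34.8 kN/m

K_a = 0.4169; √K_a = 0.6457.
Tension-crack depth z_c = 2c/(γ√K_a) = 2×13.1/(20.1×0.6457) = 2.019 m.
σ_a at base = K_a γ H − 2c√K_a = 0.4169×20.1×4.9 − 2×13.1×0.6457 = 24.15 kPa.
P_a = ½ × 24.15 × (H − z_c) = 0.5×24.15×2.881 = 34.78 kN/m.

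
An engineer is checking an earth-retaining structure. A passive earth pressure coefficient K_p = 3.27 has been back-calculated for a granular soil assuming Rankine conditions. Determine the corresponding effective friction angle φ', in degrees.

K_p = (1+sin φ)/(1−sin φ) ⇒ sin φ = (K_p − 1)/(K_p + 1) = 0.5316.
φ = arcsin(0.5316) = 32.11°.

32.1°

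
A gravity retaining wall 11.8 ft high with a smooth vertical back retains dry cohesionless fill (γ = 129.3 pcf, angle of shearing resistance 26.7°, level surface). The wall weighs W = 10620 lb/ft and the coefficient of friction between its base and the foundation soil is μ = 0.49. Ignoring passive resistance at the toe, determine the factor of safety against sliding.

1.52

K_a = tan²(45° − 26.7°/2) = 0.3800.
P_a = ½K_aγH² = 0.5×0.3800×129.3×11.8² = 3420 lb/ft, acting at H/3 = 3.933 ft above the base.
FS_sliding = μW / P_a = 0.49×10620 / 3420 = 1.521.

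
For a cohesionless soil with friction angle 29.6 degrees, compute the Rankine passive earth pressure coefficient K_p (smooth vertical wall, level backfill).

2.95

K_p = (1 + sin φ)/(1 − sin φ) = tan²(45° + 29.6°/2) = 2.952.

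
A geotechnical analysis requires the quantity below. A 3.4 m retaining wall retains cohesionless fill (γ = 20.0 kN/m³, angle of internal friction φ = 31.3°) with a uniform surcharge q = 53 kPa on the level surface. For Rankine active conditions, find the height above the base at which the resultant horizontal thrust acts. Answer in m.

K_a = 0.3162.
Triangular part P₁ = ½K_aγH² = 36.55 at H/3 = 1.133 m; rectangular part P₂ = K_a q H = 56.98 at H/2 = 1.700 m.
ȳ = (P₁·1.133 + P₂·1.700)/(P₁+P₂) = 1.479 m.

1.48 m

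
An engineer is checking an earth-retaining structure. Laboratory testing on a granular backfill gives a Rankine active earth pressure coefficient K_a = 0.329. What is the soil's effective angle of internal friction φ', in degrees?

30.3°

K_a = tan²(45° − φ/2) ⇒ 45° − φ/2 = arctan(√0.329) = 29.84°.
φ = 2(45° − 29.84°) = 30.32°.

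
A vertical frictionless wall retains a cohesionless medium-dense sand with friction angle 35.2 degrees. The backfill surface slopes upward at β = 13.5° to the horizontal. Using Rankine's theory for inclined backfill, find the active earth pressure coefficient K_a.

K_a = cos β · (cos β − √(cos²β − cos²φ)) / (cos β + √(cos²β − cos²φ)).
cos β = 0.9724, cos φ = 0.8171, √(cos²β − cos²φ) = 0.5270.
K_a = 0.9724 × (0.9724 − 0.5270)/(0.9724 + 0.5270) = 0.2888.

0.289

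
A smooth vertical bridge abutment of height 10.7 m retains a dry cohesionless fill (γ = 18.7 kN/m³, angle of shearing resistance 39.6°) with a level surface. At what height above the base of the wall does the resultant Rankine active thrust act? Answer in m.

3.57 m

K_a = 0.2214.
The pressure distribution is triangular, so the resultant acts at H/3 above the base = 10.7/3 = 3.567 m.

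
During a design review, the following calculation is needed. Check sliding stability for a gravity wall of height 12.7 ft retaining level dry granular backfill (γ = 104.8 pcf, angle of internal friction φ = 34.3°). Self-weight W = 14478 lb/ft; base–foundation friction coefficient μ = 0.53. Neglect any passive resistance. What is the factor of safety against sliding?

K_a = tan²(45° − 34.3°/2) = 0.2792.
P_a = ½K_aγH² = 0.5×0.2792×104.8×12.7² = 2359 lb/ft, acting at H/3 = 4.233 ft above the base.
FS_sliding = μW / P_a = 0.53×14478 / 2359 = 3.252.

3.25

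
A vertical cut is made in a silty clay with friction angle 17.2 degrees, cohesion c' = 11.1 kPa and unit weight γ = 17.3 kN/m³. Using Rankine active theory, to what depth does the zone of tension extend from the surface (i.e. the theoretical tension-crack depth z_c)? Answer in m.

K_a = tan²(45° − 17.2°/2) = 0.5436; √K_a = 0.7373.
The active pressure is zero where K_a γ z = 2c√K_a, so z_c = 2c/(γ√K_a) = 2×11.1/(17.3×0.7373) = 1.741 m.

1.74 m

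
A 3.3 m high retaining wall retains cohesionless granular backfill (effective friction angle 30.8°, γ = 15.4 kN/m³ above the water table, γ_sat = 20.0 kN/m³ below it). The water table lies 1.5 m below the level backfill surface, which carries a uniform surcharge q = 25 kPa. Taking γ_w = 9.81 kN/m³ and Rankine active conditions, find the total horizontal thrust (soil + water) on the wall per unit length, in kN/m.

66.9 kN/m

K_a = tan²(45° − φ/2) = 0.3227.
γ' = 20.0 − 9.81 = 10.19 kN/m³. h₂ = H − d_w = 1.8 m.
σ'_h: at surface K_a·q = 8.068; at WT K_a(q+γd_w) = 15.52; at base K_a(q+γd_w+γ'h₂) = 21.44 kPa.
P₁ = ½(8.068+15.52)×1.5 = 17.69; P₂ = ½(15.52+21.44)×1.8 = 33.27; P_w = ½γ_w h₂² = 15.89.
Total = 17.69+33.27+15.89 = 66.85 kN/m.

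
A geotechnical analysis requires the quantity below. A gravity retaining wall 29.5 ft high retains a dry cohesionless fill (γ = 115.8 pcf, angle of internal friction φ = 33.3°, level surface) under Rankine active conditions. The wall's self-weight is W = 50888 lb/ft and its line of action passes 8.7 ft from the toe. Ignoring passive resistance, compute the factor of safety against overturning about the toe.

K_a = tan²(45° − 33.3°/2) = 0.2911.
P_a = ½K_aγH² = 0.5×0.2911×115.8×29.5² = 14670 lb/ft, acting at H/3 = 9.833 ft above the base.
Overturning moment M_o = P_a × H/3 = 14670 × 9.833 = 144300.
Resisting moment M_r = W × 8.7 = 50888 × 8.7 = 442700.
FS_overturning = M_r/M_o = 442700/144300 = 3.069.

3.07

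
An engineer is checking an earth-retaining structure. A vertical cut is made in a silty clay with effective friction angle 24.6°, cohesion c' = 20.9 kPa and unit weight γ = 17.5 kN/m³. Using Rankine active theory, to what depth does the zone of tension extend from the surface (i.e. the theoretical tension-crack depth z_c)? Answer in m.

K_a = tan²(45° − 24.6°/2) = 0.4121; √K_a = 0.6420.
The active pressure is zero where K_a γ z = 2c√K_a, so z_c = 2c/(γ√K_a) = 2×20.9/(17.5×0.6420) = 3.721 m.

3.72 m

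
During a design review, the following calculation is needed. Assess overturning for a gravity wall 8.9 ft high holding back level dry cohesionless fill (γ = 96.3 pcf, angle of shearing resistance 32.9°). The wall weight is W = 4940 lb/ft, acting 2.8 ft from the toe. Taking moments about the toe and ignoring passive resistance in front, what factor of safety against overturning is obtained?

4.13

K_a = tan²(45° − 32.9°/2) = 0.2960.
P_a = ½K_aγH² = 0.5×0.2960×96.3×8.9² = 1129 lb/ft, acting at H/3 = 2.967 ft above the base.
Overturning moment M_o = P_a × H/3 = 1129 × 2.967 = 3350.
Resisting moment M_r = W × 2.8 = 4940 × 2.8 = 13830.
FS_overturning = M_r/M_o = 13830/3350 = 4.130.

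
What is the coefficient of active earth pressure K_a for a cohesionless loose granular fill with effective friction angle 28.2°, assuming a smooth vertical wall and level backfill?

0.358

K_a = tan²(45° − φ/2) = tan²(30.90°) = 0.3582.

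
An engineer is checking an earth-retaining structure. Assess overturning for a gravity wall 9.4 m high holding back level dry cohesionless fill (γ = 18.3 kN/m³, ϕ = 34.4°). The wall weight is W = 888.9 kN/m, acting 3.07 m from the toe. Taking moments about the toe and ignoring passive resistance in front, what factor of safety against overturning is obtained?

K_a = tan²(45° − 34.4°/2) = 0.2780.
P_a = ½K_aγH² = 0.5×0.2780×18.3×9.4² = 224.7 kN/m, acting at H/3 = 3.133 m above the base.
Overturning moment M_o = P_a × H/3 = 224.7 × 3.133 = 704.2.
Resisting moment M_r = W × 3.07 = 888.9 × 3.07 = 2729.
FS_overturning = M_r/M_o = 2729/704.2 = 3.875.

3.88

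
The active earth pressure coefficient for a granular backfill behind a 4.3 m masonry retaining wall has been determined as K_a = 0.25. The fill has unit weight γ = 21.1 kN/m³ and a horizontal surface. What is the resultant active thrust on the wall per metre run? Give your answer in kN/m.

48.8 kN/m

P = ½ K_a γ H² = 0.5 × 0.25 × 21.1 × 4.3² = 48.77 kN/m.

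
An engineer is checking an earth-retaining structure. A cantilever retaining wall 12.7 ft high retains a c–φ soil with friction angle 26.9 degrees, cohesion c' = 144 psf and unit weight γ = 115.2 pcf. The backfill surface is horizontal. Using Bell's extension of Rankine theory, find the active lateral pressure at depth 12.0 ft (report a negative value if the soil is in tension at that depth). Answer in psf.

K_a = (1 − sin φ)/(1 + sin φ) = 0.3770.
σ_a = K_a γ z − 2c√K_a = 0.3770×115.2×12.0 − 2×144×0.6140 = 344.3 psf.

344 psf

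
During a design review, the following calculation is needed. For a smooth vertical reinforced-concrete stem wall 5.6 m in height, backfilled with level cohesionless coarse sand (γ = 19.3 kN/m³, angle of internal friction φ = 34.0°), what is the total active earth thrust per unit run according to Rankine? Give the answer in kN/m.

85.6 kN/m

K_a = tan²(45° − φ/2) = 0.2827.
P_a = ½ K_a γ H² = 0.5 × 0.2827 × 19.3 × 5.6² = 85.56 kN/m.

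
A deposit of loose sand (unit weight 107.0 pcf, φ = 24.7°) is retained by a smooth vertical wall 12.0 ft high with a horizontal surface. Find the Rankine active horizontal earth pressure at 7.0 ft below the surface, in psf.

K_a = (1 − sin φ)/(1 + sin φ) = 0.4106.
σ_h = K_a γ z = 0.4106 × 107.0 × 7.0 = 307.5 psf.

308 psf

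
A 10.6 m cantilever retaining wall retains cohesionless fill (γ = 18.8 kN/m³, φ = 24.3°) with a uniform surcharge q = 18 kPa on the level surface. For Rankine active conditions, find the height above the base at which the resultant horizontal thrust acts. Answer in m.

K_a = 0.4169.
Triangular part P₁ = ½K_aγH² = 440.3 at H/3 = 3.533 m; rectangular part P₂ = K_a q H = 79.55 at H/2 = 5.300 m.
ȳ = (P₁·3.533 + P₂·5.300)/(P₁+P₂) = 3.804 m.

3.80 m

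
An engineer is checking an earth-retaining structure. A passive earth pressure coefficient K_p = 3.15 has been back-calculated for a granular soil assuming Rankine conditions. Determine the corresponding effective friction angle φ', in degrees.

31.2°

K_p = (1+sin φ)/(1−sin φ) ⇒ sin φ = (K_p − 1)/(K_p + 1) = 0.5181.
φ = arcsin(0.5181) = 31.20°.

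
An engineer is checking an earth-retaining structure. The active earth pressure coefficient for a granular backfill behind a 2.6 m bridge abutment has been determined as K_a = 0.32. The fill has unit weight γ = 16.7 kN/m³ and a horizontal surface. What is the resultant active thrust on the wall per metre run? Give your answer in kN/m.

18.1 kN/m

P = ½ K_a γ H² = 0.5 × 0.32 × 16.7 × 2.6² = 18.06 kN/m.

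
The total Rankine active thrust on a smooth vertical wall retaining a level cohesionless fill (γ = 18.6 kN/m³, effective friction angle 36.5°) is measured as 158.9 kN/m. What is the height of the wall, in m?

8.20 m

K_a = 0.2541. P_a = ½ K_a γ H² ⇒ H = √(2P_a/(K_a γ)).
H = √(2×158.9/(0.2541×18.6)) = 8.201 m.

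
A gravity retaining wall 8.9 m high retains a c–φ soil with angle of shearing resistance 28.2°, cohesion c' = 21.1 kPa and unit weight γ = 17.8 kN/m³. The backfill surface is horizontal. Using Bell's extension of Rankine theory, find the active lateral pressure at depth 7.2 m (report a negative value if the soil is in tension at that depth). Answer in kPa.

20.6 kPa

K_a = (1 − sin φ)/(1 + sin φ) = 0.3582.
σ_a = K_a γ z − 2c√K_a = 0.3582×17.8×7.2 − 2×21.1×0.5985 = 20.65 kPa.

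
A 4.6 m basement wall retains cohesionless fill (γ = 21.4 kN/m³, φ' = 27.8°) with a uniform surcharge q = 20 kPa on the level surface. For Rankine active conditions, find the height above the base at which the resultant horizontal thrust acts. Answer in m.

1.75 m

K_a = 0.3639.
Triangular part P₁ = ½K_aγH² = 82.39 at H/3 = 1.533 m; rectangular part P₂ = K_a q H = 33.48 at H/2 = 2.300 m.
ȳ = (P₁·1.533 + P₂·2.300)/(P₁+P₂) = 1.755 m.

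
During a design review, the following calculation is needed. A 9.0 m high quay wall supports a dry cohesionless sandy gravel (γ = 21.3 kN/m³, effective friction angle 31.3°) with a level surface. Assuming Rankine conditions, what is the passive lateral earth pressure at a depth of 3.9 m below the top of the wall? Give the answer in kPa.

K_p = (1 + sin φ)/(1 − sin φ) = 3.162.
σ_h = K_p γ z = 3.162 × 21.3 × 3.9 = 262.7 kPa.

263 kPa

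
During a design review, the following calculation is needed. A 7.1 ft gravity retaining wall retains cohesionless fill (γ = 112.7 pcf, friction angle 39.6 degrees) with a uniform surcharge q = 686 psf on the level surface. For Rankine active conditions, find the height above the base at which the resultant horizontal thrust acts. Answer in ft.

3.11 ft

K_a = 0.2214.
Triangular part P₁ = ½K_aγH² = 629.0 at H/3 = 2.367 ft; rectangular part P₂ = K_a q H = 1079 at H/2 = 3.550 ft.
ȳ = (P₁·2.367 + P₂·3.550)/(P₁+P₂) = 3.114 ft.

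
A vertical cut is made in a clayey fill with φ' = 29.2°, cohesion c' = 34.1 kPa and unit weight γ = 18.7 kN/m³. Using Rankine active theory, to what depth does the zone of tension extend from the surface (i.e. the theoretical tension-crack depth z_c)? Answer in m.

6.22 m

K_a = tan²(45° − 29.2°/2) = 0.3442; √K_a = 0.5867.
The active pressure is zero where K_a γ z = 2c√K_a, so z_c = 2c/(γ√K_a) = 2×34.1/(18.7×0.5867) = 6.216 m.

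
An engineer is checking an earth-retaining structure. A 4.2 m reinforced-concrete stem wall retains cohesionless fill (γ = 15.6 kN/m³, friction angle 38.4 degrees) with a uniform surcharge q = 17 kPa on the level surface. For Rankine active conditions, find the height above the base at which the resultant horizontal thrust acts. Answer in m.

1.64 m

K_a = 0.2337.
Triangular part P₁ = ½K_aγH² = 32.15 at H/3 = 1.400 m; rectangular part P₂ = K_a q H = 16.69 at H/2 = 2.100 m.
ȳ = (P₁·1.400 + P₂·2.100)/(P₁+P₂) = 1.639 m.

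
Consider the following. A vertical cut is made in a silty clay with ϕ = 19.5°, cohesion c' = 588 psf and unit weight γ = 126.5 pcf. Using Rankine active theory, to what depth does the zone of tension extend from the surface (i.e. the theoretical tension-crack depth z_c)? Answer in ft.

13.2 ft

K_a = tan²(45° − 19.5°/2) = 0.4995; √K_a = 0.7067.
The active pressure is zero where K_a γ z = 2c√K_a, so z_c = 2c/(γ√K_a) = 2×588/(126.5×0.7067) = 13.15 ft.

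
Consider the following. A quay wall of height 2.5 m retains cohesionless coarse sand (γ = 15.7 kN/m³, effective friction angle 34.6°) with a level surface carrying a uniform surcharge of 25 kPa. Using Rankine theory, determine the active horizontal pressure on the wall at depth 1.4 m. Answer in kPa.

K_a = (1 − sin φ)/(1 + sin φ) = 0.2756.
σ_v = γz + q = 15.7 × 1.4 + 25 = 46.98 kPa.
σ_h = K_a σ_v = 0.2756 × 46.98 = 12.95 kPa.

12.9 kPa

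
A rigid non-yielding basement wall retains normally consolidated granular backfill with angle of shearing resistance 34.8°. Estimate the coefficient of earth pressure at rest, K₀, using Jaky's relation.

0.429

K₀ = 1 − sin φ' = 1 − sin 34.8° = 0.4293.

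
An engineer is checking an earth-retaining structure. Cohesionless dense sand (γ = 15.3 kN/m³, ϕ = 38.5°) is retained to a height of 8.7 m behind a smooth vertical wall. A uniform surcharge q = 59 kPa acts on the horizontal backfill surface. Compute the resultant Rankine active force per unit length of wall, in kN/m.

254 kN/m

K_a = tan²(45° − φ/2) = 0.2327.
Soil triangle: ½ K_a γ H² = 0.5×0.2327×15.3×8.7² = 134.7 kN/m.
Surcharge rectangle: K_a q H = 0.2327×59×8.7 = 119.4 kN/m.
Total = 134.7 + 119.4 = 254.1 kN/m.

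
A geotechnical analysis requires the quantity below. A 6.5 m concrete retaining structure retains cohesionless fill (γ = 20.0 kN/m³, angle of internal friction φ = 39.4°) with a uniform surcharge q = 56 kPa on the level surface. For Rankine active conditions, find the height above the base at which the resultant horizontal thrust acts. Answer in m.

2.67 m

K_a = 0.2234.
Triangular part P₁ = ½K_aγH² = 94.40 at H/3 = 2.167 m; rectangular part P₂ = K_a q H = 81.33 at H/2 = 3.250 m.
ȳ = (P₁·2.167 + P₂·3.250)/(P₁+P₂) = 2.668 m.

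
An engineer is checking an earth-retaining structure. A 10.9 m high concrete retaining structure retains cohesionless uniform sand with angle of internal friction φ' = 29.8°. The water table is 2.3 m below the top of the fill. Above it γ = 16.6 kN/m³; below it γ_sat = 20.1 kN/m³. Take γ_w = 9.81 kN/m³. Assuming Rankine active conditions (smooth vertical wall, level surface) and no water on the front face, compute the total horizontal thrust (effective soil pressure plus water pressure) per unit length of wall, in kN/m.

616 kN/m

K_a = tan²(45° − φ/2) = 0.3360.
γ' = 20.1 − 9.81 = 10.29 kN/m³. Depth below WT = 8.6 m.
σ'_h at WT = K_a γ d_w = 12.83 kPa; at base = 12.83 + K_a γ' × 8.6 = 42.57 kPa.
P₁ (0–2.3 m) = ½×12.83×2.3 = 14.75. P₂ (2.3–10.9 m) = ½(12.83+42.57)×8.6 = 238.2.
P_w = ½ γ_w h₂² = 0.5×9.81×8.6² = 362.8. Total = 14.75+238.2+362.8 = 615.7 kN/m.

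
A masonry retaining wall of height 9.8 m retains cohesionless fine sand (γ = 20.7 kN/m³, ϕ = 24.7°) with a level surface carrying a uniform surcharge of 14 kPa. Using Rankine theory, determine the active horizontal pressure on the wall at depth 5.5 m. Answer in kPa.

K_a = (1 − sin φ)/(1 + sin φ) = 0.4106.
σ_v = γz + q = 20.7 × 5.5 + 14 = 127.8 kPa.
σ_h = K_a σ_v = 0.4106 × 127.8 = 52.49 kPa.

52.5 kPa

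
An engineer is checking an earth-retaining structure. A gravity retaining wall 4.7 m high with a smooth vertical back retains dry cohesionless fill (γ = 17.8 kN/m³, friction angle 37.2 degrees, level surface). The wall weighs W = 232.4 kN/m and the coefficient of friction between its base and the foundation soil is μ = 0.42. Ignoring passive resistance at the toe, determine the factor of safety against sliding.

2.01

K_a = tan²(45° − 37.2°/2) = 0.2464.
P_a = ½K_aγH² = 0.5×0.2464×17.8×4.7² = 48.45 kN/m, acting at H/3 = 1.567 m above the base.
FS_sliding = μW / P_a = 0.42×232.4 / 48.45 = 2.015.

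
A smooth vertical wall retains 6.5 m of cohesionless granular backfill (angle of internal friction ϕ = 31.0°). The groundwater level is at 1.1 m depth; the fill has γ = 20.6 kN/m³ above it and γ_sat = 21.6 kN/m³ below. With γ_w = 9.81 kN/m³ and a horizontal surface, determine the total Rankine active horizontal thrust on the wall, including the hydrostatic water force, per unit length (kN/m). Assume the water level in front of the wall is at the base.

241 kN/m

K_a = tan²(45° − φ/2) = 0.3201.
γ' = 21.6 − 9.81 = 11.79 kN/m³. Depth below WT = 5.4 m.
σ'_h at WT = K_a γ d_w = 7.253 kPa; at base = 7.253 + K_a γ' × 5.4 = 27.63 kPa.
P₁ (0–1.1 m) = ½×7.253×1.1 = 3.989. P₂ (1.1–6.5 m) = ½(7.253+27.63)×5.4 = 94.19.
P_w = ½ γ_w h₂² = 0.5×9.81×5.4² = 143.0. Total = 3.989+94.19+143.0 = 241.2 kN/m.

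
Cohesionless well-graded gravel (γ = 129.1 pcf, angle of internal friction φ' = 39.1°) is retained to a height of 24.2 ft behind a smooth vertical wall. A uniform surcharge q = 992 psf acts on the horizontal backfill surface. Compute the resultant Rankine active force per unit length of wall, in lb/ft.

K_a = tan²(45° − φ/2) = 0.2265.
Soil triangle: ½ K_a γ H² = 0.5×0.2265×129.1×24.2² = 8562 lb/ft.
Surcharge rectangle: K_a q H = 0.2265×992×24.2 = 5437 lb/ft.
Total = 8562 + 5437 = 14000 lb/ft.

14000 lb/ft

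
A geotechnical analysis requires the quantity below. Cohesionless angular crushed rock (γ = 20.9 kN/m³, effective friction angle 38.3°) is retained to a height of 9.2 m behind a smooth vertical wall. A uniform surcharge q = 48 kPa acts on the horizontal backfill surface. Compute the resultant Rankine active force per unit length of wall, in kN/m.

311 kN/m

K_a = tan²(45° − φ/2) = 0.2347.
Soil triangle: ½ K_a γ H² = 0.5×0.2347×20.9×9.2² = 207.6 kN/m.
Surcharge rectangle: K_a q H = 0.2347×48×9.2 = 103.7 kN/m.
Total = 207.6 + 103.7 = 311.3 kN/m.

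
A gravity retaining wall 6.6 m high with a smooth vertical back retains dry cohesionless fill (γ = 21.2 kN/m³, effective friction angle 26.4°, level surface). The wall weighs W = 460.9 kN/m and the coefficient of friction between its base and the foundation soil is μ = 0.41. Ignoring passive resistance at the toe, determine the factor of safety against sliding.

1.06

K_a = tan²(45° − 26.4°/2) = 0.3844.
P_a = ½K_aγH² = 0.5×0.3844×21.2×6.6² = 177.5 kN/m, acting at H/3 = 2.200 m above the base.
FS_sliding = μW / P_a = 0.41×460.9 / 177.5 = 1.065.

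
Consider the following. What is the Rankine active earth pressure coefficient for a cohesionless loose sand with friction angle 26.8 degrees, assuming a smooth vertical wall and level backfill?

0.378

K_a = (1 − sin φ)/(1 + sin φ) = (1 − sin 26.8°)/(1 + sin 26.8°) = 0.3785.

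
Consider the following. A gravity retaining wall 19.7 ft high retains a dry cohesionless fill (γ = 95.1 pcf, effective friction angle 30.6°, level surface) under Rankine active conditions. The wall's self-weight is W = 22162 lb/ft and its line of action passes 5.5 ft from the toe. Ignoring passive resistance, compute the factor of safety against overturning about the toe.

K_a = tan²(45° − 30.6°/2) = 0.3253.
P_a = ½K_aγH² = 0.5×0.3253×95.1×19.7² = 6004 lb/ft, acting at H/3 = 6.567 ft above the base.
Overturning moment M_o = P_a × H/3 = 6004 × 6.567 = 39420.
Resisting moment M_r = W × 5.5 = 22162 × 5.5 = 121900.
FS_overturning = M_r/M_o = 121900/39420 = 3.092.

3.09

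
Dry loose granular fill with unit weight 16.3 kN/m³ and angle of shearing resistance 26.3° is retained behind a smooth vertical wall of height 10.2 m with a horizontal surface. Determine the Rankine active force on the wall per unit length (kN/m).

K_a = tan²(45° − φ/2) = 0.3859.
P_a = ½ K_a γ H² = 0.5 × 0.3859 × 16.3 × 10.2² = 327.2 kN/m.

327 kN/m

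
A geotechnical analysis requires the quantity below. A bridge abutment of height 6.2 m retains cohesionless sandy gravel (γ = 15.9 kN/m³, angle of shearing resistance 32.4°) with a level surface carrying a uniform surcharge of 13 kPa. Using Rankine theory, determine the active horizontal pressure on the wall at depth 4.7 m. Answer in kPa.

26.5 kPa

K_a = (1 − sin φ)/(1 + sin φ) = 0.3022.
σ_v = γz + q = 15.9 × 4.7 + 13 = 87.73 kPa.
σ_h = K_a σ_v = 0.3022 × 87.73 = 26.51 kPa.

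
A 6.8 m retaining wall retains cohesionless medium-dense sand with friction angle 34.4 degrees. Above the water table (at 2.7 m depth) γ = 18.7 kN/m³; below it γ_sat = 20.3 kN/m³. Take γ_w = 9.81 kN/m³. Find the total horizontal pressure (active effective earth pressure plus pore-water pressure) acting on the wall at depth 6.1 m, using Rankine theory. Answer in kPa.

57.3 kPa

K_a = (1 − sin φ)/(1 + sin φ) = 0.2780.
γ' = 20.3 − 9.81 = 10.49 kN/m³.
Effective vertical stress at 6.1 m: σ'_v = 18.7×2.7 + 10.49×3.40 = 86.16 kPa.
σ'_h = K_a σ'_v = 0.2780 × 86.16 = 23.95 kPa; u = γ_w × 3.40 = 33.35 kPa.
Total σ_h = 23.95 + 33.35 = 57.30 kPa.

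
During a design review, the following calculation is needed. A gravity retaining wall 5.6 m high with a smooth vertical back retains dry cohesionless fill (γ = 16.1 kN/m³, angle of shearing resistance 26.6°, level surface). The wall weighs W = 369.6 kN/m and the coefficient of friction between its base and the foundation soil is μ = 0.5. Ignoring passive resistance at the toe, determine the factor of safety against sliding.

K_a = tan²(45° − 26.6°/2) = 0.3814.
P_a = ½K_aγH² = 0.5×0.3814×16.1×5.6² = 96.30 kN/m, acting at H/3 = 1.867 m above the base.
FS_sliding = μW / P_a = 0.5×369.6 / 96.30 = 1.919.

1.92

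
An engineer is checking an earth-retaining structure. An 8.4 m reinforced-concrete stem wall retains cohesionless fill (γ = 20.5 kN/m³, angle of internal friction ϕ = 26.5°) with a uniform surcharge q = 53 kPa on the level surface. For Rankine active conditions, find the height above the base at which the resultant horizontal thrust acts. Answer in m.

3.33 m

K_a = 0.3829.
Triangular part P₁ = ½K_aγH² = 277.0 at H/3 = 2.800 m; rectangular part P₂ = K_a q H = 170.5 at H/2 = 4.200 m.
ȳ = (P₁·2.800 + P₂·4.200)/(P₁+P₂) = 3.333 m.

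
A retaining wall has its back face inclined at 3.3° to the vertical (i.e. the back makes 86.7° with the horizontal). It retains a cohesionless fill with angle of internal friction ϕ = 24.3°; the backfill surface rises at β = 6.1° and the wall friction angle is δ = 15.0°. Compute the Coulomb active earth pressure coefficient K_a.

0.434

K_a = sin²(α+φ) / [sin²α · sin(α−δ) · (1 + √{sin(φ+δ)sin(φ−β) / (sin(α−δ)sin(α+β))})²].
With α = 86.7°, φ = 24.3°, δ = 15.0°, β = 6.1°: K_a = 0.4340.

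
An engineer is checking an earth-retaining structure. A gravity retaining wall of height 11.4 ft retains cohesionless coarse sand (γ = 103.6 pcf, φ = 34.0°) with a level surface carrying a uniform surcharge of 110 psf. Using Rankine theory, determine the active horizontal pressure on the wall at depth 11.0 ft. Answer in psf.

K_a = (1 − sin φ)/(1 + sin φ) = 0.2827.
σ_v = γz + q = 103.6 × 11.0 + 110 = 1250 psf.
σ_h = K_a σ_v = 0.2827 × 1250 = 353.3 psf.

353 psf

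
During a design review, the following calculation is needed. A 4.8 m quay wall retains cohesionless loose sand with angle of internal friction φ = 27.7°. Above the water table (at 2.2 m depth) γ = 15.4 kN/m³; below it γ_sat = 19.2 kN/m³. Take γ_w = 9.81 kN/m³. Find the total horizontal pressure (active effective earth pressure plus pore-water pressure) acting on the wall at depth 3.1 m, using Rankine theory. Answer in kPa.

K_a = (1 − sin φ)/(1 + sin φ) = 0.3653.
γ' = 19.2 − 9.81 = 9.390 kN/m³.
Effective vertical stress at 3.1 m: σ'_v = 15.4×2.2 + 9.390×0.900 = 42.33 kPa.
σ'_h = K_a σ'_v = 0.3653 × 42.33 = 15.46 kPa; u = γ_w × 0.900 = 8.829 kPa.
Total σ_h = 15.46 + 8.829 = 24.29 kPa.

24.3 kPa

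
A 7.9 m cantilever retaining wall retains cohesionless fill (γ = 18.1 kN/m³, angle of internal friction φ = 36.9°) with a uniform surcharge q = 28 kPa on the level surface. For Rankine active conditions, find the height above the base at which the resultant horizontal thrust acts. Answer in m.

K_a = 0.2497.
Triangular part P₁ = ½K_aγH² = 141.0 at H/3 = 2.633 m; rectangular part P₂ = K_a q H = 55.23 at H/2 = 3.950 m.
ȳ = (P₁·2.633 + P₂·3.950)/(P₁+P₂) = 3.004 m.

3.00 m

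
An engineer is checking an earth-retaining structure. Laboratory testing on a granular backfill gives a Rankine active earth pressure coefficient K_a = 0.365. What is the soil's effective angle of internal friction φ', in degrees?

27.7°

K_a = tan²(45° − φ/2) ⇒ 45° − φ/2 = arctan(√0.365) = 31.14°.
φ = 2(45° − 31.14°) = 27.72°.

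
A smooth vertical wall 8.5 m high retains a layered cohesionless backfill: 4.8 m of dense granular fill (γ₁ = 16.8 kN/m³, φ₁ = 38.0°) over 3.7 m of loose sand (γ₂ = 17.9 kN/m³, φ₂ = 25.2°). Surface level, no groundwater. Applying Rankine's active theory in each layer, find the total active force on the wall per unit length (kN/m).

K_a1 = tan²(45°−38.0°/2) = 0.2379; K_a2 = tan²(45°−25.2°/2) = 0.4027.
Layer 1: σ at base = K_a1 γ₁ h₁ = 19.18 kPa; P₁ = ½×19.18×4.8 = 46.04.
Layer 2: σ_v at top = γ₁h₁ = 80.64; σ_h top = K_a2×80.64 = 32.48; σ_h base = K_a2×(80.64+17.9×3.7) = 59.15.
P₂ = ½(32.48+59.15)×3.7 = 169.5. Total P_a = 46.04+169.5 = 215.6 kN/m.

216 kN/m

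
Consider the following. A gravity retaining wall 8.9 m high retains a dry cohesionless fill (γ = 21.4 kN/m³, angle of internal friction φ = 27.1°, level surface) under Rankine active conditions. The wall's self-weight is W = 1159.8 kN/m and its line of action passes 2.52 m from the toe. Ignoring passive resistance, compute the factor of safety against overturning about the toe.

K_a = tan²(45° − 27.1°/2) = 0.3741.
P_a = ½K_aγH² = 0.5×0.3741×21.4×8.9² = 317.0 kN/m, acting at H/3 = 2.967 m above the base.
Overturning moment M_o = P_a × H/3 = 317.0 × 2.967 = 940.5.
Resisting moment M_r = W × 2.52 = 1159.8 × 2.52 = 2923.
FS_overturning = M_r/M_o = 2923/940.5 = 3.108.

3.11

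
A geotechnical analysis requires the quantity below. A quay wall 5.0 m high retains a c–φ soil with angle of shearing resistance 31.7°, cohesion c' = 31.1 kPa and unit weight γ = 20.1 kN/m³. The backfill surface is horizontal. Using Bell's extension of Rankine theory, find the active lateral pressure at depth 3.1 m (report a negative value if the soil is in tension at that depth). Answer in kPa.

K_a = (1 − sin φ)/(1 + sin φ) = 0.3111.
σ_a = K_a γ z − 2c√K_a = 0.3111×20.1×3.1 − 2×31.1×0.5577 = -15.31 kPa.

-15.3 kPa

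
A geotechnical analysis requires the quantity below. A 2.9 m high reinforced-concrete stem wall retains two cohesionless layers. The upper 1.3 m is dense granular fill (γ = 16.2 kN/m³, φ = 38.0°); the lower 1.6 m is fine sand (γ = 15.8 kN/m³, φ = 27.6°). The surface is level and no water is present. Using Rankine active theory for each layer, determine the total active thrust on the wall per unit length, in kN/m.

23.0 kN/m

K_a1 = tan²(45°−38.0°/2) = 0.2379; K_a2 = tan²(45°−27.6°/2) = 0.3668.
Layer 1: σ at base = K_a1 γ₁ h₁ = 5.010 kPa; P₁ = ½×5.010×1.3 = 3.256.
Layer 2: σ_v at top = γ₁h₁ = 21.06; σ_h top = K_a2×21.06 = 7.724; σ_h base = K_a2×(21.06+15.8×1.6) = 17.00.
P₂ = ½(7.724+17.00)×1.6 = 19.78. Total P_a = 3.256+19.78 = 23.03 kN/m.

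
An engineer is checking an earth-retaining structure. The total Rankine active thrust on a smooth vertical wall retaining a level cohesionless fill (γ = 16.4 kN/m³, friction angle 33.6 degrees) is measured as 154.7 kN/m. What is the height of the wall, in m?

K_a = 0.2875. P_a = ½ K_a γ H² ⇒ H = √(2P_a/(K_a γ)).
H = √(2×154.7/(0.2875×16.4)) = 8.101 m.

8.10 m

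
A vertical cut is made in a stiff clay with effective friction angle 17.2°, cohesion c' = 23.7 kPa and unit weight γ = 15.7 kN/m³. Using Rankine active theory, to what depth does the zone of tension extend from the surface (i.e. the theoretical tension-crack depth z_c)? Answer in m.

4.10 m

K_a = tan²(45° − 17.2°/2) = 0.5436; √K_a = 0.7373.
The active pressure is zero where K_a γ z = 2c√K_a, so z_c = 2c/(γ√K_a) = 2×23.7/(15.7×0.7373) = 4.095 m.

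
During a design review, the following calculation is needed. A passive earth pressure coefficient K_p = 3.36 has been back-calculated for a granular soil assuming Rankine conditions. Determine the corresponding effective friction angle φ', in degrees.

K_p = (1+sin φ)/(1−sin φ) ⇒ sin φ = (K_p − 1)/(K_p + 1) = 0.5413.
φ = arcsin(0.5413) = 32.77°.

32.8°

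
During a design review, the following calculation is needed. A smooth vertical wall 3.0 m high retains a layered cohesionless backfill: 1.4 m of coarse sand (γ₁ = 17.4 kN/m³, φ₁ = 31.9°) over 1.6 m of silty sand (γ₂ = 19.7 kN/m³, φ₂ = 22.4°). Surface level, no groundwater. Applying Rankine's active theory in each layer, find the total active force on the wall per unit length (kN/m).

34.0 kN/m

K_a1 = tan²(45°−31.9°/2) = 0.3085; K_a2 = tan²(45°−22.4°/2) = 0.4482.
Layer 1: σ at base = K_a1 γ₁ h₁ = 7.516 kPa; P₁ = ½×7.516×1.4 = 5.261.
Layer 2: σ_v at top = γ₁h₁ = 24.36; σ_h top = K_a2×24.36 = 10.92; σ_h base = K_a2×(24.36+19.7×1.6) = 25.04.
P₂ = ½(10.92+25.04)×1.6 = 28.77. Total P_a = 5.261+28.77 = 34.03 kN/m.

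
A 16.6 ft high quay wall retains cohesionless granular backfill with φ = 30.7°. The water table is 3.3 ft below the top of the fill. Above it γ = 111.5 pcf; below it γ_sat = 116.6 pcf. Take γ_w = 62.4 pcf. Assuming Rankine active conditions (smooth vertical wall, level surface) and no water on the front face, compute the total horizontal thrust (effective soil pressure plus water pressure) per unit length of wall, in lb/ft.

K_a = tan²(45° − φ/2) = 0.3240.
γ' = 116.6 − 62.4 = 54.20 pcf. Depth below WT = 13.3 ft.
σ'_h at WT = K_a γ d_w = 119.2 psf; at base = 119.2 + K_a γ' × 13.3 = 352.8 psf.
P₁ (0–3.3 ft) = ½×119.2×3.3 = 196.7. P₂ (3.3–16.6 ft) = ½(119.2+352.8)×13.3 = 3139.
P_w = ½ γ_w h₂² = 0.5×62.4×13.3² = 5519. Total = 196.7+3139+5519 = 8855 lb/ft.

8850 lb/ft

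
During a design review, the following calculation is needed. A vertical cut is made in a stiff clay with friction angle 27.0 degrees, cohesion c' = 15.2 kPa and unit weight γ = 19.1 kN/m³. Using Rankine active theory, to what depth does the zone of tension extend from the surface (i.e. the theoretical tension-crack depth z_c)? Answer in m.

K_a = tan²(45° − 27.0°/2) = 0.3755; √K_a = 0.6128.
The active pressure is zero where K_a γ z = 2c√K_a, so z_c = 2c/(γ√K_a) = 2×15.2/(19.1×0.6128) = 2.597 m.

2.60 m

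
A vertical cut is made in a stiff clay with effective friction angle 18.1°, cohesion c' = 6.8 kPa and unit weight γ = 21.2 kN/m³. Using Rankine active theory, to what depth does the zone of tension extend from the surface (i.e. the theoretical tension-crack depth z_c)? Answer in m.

K_a = tan²(45° − 18.1°/2) = 0.5259; √K_a = 0.7252.
The active pressure is zero where K_a γ z = 2c√K_a, so z_c = 2c/(γ√K_a) = 2×6.8/(21.2×0.7252) = 0.8846 m.

0.885 m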